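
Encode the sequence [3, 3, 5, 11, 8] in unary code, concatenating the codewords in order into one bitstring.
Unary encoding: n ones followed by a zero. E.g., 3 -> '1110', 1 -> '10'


Encode each number as n ones followed by a terminating 0:
  3 -> 1110 (4 bits)
  3 -> 1110 (4 bits)
  5 -> 111110 (6 bits)
  11 -> 111111111110 (12 bits)
  8 -> 111111110 (9 bits)
Total length = 4 + 4 + 6 + 12 + 9 = 35 bits.

Unary([3, 3, 5, 11, 8]) = 11101110111110111111111110111111110 (35 bits)


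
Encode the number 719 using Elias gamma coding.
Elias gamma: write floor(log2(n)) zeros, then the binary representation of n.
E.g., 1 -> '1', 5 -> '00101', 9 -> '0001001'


num_bits = floor(log2(719)) + 1 = 10
leading_zeros = num_bits - 1 = 9
binary(719) = 1011001111

Elias gamma(719) = '000000000' + '1011001111' = 0000000001011001111 (19 bits)


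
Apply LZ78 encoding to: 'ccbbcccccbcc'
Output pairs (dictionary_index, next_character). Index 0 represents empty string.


LZ78 encoding steps:
Dictionary: {0: ''}
Step 1: w='' (idx 0), next='c' -> output (0, 'c'), add 'c' as idx 1
Step 2: w='c' (idx 1), next='b' -> output (1, 'b'), add 'cb' as idx 2
Step 3: w='' (idx 0), next='b' -> output (0, 'b'), add 'b' as idx 3
Step 4: w='c' (idx 1), next='c' -> output (1, 'c'), add 'cc' as idx 4
Step 5: w='cc' (idx 4), next='c' -> output (4, 'c'), add 'ccc' as idx 5
Step 6: w='b' (idx 3), next='c' -> output (3, 'c'), add 'bc' as idx 6
Step 7: w='c' (idx 1), end of input -> output (1, '')


Encoded: [(0, 'c'), (1, 'b'), (0, 'b'), (1, 'c'), (4, 'c'), (3, 'c'), (1, '')]


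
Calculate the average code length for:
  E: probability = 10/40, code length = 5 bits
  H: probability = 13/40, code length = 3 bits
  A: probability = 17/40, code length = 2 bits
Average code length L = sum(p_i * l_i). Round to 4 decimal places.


Weighted contributions p_i * l_i:
  E: (10/40) * 5 = 50/40
  H: (13/40) * 3 = 39/40
  A: (17/40) * 2 = 34/40
Sum = (50 + 39 + 34)/40 = 123/40

L = 123/40 = 3.0750 bits/symbol


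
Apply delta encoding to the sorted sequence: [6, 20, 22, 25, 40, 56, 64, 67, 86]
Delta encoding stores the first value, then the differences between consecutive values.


First value: 6
Deltas:
  20 - 6 = 14
  22 - 20 = 2
  25 - 22 = 3
  40 - 25 = 15
  56 - 40 = 16
  64 - 56 = 8
  67 - 64 = 3
  86 - 67 = 19


Delta encoded: [6, 14, 2, 3, 15, 16, 8, 3, 19]


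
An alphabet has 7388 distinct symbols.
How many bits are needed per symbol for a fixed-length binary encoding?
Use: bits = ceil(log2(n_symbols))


log2(7388) = 12.851
Bracket: 2^12 = 4096 < 7388 <= 2^13 = 8192
So ceil(log2(7388)) = 13

bits = ceil(log2(7388)) = ceil(12.851) = 13 bits


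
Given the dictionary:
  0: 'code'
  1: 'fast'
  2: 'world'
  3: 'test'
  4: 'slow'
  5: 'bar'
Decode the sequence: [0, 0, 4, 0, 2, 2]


Look up each index in the dictionary:
  0 -> 'code'
  0 -> 'code'
  4 -> 'slow'
  0 -> 'code'
  2 -> 'world'
  2 -> 'world'

Decoded: "code code slow code world world"


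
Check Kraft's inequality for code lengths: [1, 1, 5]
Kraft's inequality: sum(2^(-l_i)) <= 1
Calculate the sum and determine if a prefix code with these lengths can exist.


Sum = 2^(-1) + 2^(-1) + 2^(-5)
    = 0.5 + 0.5 + 0.03125
    = 33/32 = 1.03125
Since 1.03125 > 1, Kraft's inequality is NOT satisfied.
A prefix code with these lengths CANNOT exist.

Kraft sum = 1.03125. Not satisfied.


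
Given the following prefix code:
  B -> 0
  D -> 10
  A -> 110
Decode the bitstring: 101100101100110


Decoding step by step:
Bits 10 -> D
Bits 110 -> A
Bits 0 -> B
Bits 10 -> D
Bits 110 -> A
Bits 0 -> B
Bits 110 -> A


Decoded message: DABDABA


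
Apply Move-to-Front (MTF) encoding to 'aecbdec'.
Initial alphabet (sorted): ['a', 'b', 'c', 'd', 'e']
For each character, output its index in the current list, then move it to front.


MTF encoding:
'a': index 0 in ['a', 'b', 'c', 'd', 'e'] -> ['a', 'b', 'c', 'd', 'e']
'e': index 4 in ['a', 'b', 'c', 'd', 'e'] -> ['e', 'a', 'b', 'c', 'd']
'c': index 3 in ['e', 'a', 'b', 'c', 'd'] -> ['c', 'e', 'a', 'b', 'd']
'b': index 3 in ['c', 'e', 'a', 'b', 'd'] -> ['b', 'c', 'e', 'a', 'd']
'd': index 4 in ['b', 'c', 'e', 'a', 'd'] -> ['d', 'b', 'c', 'e', 'a']
'e': index 3 in ['d', 'b', 'c', 'e', 'a'] -> ['e', 'd', 'b', 'c', 'a']
'c': index 3 in ['e', 'd', 'b', 'c', 'a'] -> ['c', 'e', 'd', 'b', 'a']


Output: [0, 4, 3, 3, 4, 3, 3]


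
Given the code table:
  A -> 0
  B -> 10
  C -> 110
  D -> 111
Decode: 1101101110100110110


Decoding:
110 -> C
110 -> C
111 -> D
0 -> A
10 -> B
0 -> A
110 -> C
110 -> C


Result: CCDABACC


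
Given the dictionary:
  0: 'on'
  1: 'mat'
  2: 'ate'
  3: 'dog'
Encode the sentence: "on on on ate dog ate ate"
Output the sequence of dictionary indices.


Look up each word in the dictionary:
  'on' -> 0
  'on' -> 0
  'on' -> 0
  'ate' -> 2
  'dog' -> 3
  'ate' -> 2
  'ate' -> 2

Encoded: [0, 0, 0, 2, 3, 2, 2]


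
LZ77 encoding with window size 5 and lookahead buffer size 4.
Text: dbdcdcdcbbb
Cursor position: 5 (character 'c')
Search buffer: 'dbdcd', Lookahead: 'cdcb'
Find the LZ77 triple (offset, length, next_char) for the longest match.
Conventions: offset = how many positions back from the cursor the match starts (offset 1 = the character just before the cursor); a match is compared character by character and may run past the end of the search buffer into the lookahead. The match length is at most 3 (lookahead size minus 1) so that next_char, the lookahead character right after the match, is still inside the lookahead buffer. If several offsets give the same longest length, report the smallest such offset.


Try each offset into the search buffer:
  offset=1 (pos 4, char 'd'): match length 0
  offset=2 (pos 3, char 'c'): match length 3
  offset=3 (pos 2, char 'd'): match length 0
  offset=4 (pos 1, char 'b'): match length 0
  offset=5 (pos 0, char 'd'): match length 0
Longest match has length 3 at offset 2.
next_char = character at position 5 + 3 = 8 -> 'b'

Best match: offset=2, length=3 (matching 'cdc' starting at position 3)
LZ77 triple: (2, 3, 'b')


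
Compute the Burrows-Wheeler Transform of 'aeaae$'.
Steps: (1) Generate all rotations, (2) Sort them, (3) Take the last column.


Rotations (sorted):
  0: $aeaae -> last char: e
  1: aae$ae -> last char: e
  2: ae$aea -> last char: a
  3: aeaae$ -> last char: $
  4: e$aeaa -> last char: a
  5: eaae$a -> last char: a


BWT = eea$aa


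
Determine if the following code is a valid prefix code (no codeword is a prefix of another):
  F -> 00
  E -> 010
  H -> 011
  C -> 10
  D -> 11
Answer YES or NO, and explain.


Checking each pair (does one codeword prefix another?):
  F='00' vs E='010': no prefix
  F='00' vs H='011': no prefix
  F='00' vs C='10': no prefix
  F='00' vs D='11': no prefix
  E='010' vs F='00': no prefix
  E='010' vs H='011': no prefix
  E='010' vs C='10': no prefix
  E='010' vs D='11': no prefix
  H='011' vs F='00': no prefix
  H='011' vs E='010': no prefix
  H='011' vs C='10': no prefix
  H='011' vs D='11': no prefix
  C='10' vs F='00': no prefix
  C='10' vs E='010': no prefix
  C='10' vs H='011': no prefix
  C='10' vs D='11': no prefix
  D='11' vs F='00': no prefix
  D='11' vs E='010': no prefix
  D='11' vs H='011': no prefix
  D='11' vs C='10': no prefix
No violation found over all pairs.

YES -- this is a valid prefix code. No codeword is a prefix of any other codeword.


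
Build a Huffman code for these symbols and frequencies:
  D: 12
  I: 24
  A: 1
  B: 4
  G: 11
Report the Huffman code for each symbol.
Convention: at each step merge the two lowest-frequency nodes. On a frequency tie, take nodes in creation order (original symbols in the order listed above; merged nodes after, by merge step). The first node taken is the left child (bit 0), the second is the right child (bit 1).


Huffman tree construction:
Step 1: Merge A(1) + B(4) = 5
Step 2: Merge (A+B)(5) + G(11) = 16
Step 3: Merge D(12) + ((A+B)+G)(16) = 28
Step 4: Merge I(24) + (D+((A+B)+G))(28) = 52
Read each symbol's code off the tree from the root (left child = 0, right child = 1).

Codes:
  D: 10 (length 2)
  I: 0 (length 1)
  A: 1100 (length 4)
  B: 1101 (length 4)
  G: 111 (length 3)
Average code length: 101/52 = 1.9423 bits/symbol


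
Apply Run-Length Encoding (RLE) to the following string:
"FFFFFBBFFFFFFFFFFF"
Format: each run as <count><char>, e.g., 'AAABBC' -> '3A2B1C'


Scanning runs left to right:
  i=0: run of 'F' x 5 -> '5F'
  i=5: run of 'B' x 2 -> '2B'
  i=7: run of 'F' x 11 -> '11F'

RLE = 5F2B11F


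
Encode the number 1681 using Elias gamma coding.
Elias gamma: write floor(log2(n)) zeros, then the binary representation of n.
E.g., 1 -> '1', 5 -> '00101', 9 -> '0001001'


num_bits = floor(log2(1681)) + 1 = 11
leading_zeros = num_bits - 1 = 10
binary(1681) = 11010010001

Elias gamma(1681) = '0000000000' + '11010010001' = 000000000011010010001 (21 bits)


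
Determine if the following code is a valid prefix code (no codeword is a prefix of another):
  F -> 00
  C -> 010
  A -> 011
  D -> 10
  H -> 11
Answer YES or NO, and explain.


Checking each pair (does one codeword prefix another?):
  F='00' vs C='010': no prefix
  F='00' vs A='011': no prefix
  F='00' vs D='10': no prefix
  F='00' vs H='11': no prefix
  C='010' vs F='00': no prefix
  C='010' vs A='011': no prefix
  C='010' vs D='10': no prefix
  C='010' vs H='11': no prefix
  A='011' vs F='00': no prefix
  A='011' vs C='010': no prefix
  A='011' vs D='10': no prefix
  A='011' vs H='11': no prefix
  D='10' vs F='00': no prefix
  D='10' vs C='010': no prefix
  D='10' vs A='011': no prefix
  D='10' vs H='11': no prefix
  H='11' vs F='00': no prefix
  H='11' vs C='010': no prefix
  H='11' vs A='011': no prefix
  H='11' vs D='10': no prefix
No violation found over all pairs.

YES -- this is a valid prefix code. No codeword is a prefix of any other codeword.


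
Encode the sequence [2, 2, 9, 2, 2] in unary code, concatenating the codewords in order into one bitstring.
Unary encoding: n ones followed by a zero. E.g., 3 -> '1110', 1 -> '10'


Encode each number as n ones followed by a terminating 0:
  2 -> 110 (3 bits)
  2 -> 110 (3 bits)
  9 -> 1111111110 (10 bits)
  2 -> 110 (3 bits)
  2 -> 110 (3 bits)
Total length = 3 + 3 + 10 + 3 + 3 = 22 bits.

Unary([2, 2, 9, 2, 2]) = 1101101111111110110110 (22 bits)


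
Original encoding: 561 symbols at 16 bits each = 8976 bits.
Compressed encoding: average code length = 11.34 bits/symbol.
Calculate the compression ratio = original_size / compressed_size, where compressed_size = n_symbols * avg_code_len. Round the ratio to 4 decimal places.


original_size = n_symbols * orig_bits = 561 * 16 = 8976 bits
compressed_size = n_symbols * avg_code_len = 561 * 11.34 = 6361.74 bits
ratio = original_size / compressed_size = 8976 / 6361.74 = 1.4109

Compression ratio = 1.4109


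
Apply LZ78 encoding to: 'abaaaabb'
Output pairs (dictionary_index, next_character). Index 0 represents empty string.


LZ78 encoding steps:
Dictionary: {0: ''}
Step 1: w='' (idx 0), next='a' -> output (0, 'a'), add 'a' as idx 1
Step 2: w='' (idx 0), next='b' -> output (0, 'b'), add 'b' as idx 2
Step 3: w='a' (idx 1), next='a' -> output (1, 'a'), add 'aa' as idx 3
Step 4: w='aa' (idx 3), next='b' -> output (3, 'b'), add 'aab' as idx 4
Step 5: w='b' (idx 2), end of input -> output (2, '')


Encoded: [(0, 'a'), (0, 'b'), (1, 'a'), (3, 'b'), (2, '')]


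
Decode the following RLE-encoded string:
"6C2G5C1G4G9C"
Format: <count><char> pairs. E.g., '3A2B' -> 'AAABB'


Expanding each <count><char> pair:
  6C -> 'CCCCCC'
  2G -> 'GG'
  5C -> 'CCCCC'
  1G -> 'G'
  4G -> 'GGGG'
  9C -> 'CCCCCCCCC'

Decoded = CCCCCCGGCCCCCGGGGGCCCCCCCCC


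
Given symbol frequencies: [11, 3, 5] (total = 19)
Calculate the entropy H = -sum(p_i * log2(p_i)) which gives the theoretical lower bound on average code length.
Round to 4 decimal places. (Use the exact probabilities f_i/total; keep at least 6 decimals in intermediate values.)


Per-symbol terms -p_i * log2(p_i) with p_i = f_i/19:
  p = 11/19 = 0.578947: log2(p) = -0.788496, -p*log2(p) = 0.456498
  p = 3/19 = 0.157895: log2(p) = -2.662965, -p*log2(p) = 0.420468
  p = 5/19 = 0.263158: log2(p) = -1.925999, -p*log2(p) = 0.506842
H = 0.456498 + 0.420468 + 0.506842 = 1.383808

H = 1.3838 bits/symbol


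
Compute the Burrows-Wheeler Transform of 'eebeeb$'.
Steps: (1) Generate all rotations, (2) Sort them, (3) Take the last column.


Rotations (sorted):
  0: $eebeeb -> last char: b
  1: b$eebee -> last char: e
  2: beeb$ee -> last char: e
  3: eb$eebe -> last char: e
  4: ebeeb$e -> last char: e
  5: eeb$eeb -> last char: b
  6: eebeeb$ -> last char: $


BWT = beeeeb$


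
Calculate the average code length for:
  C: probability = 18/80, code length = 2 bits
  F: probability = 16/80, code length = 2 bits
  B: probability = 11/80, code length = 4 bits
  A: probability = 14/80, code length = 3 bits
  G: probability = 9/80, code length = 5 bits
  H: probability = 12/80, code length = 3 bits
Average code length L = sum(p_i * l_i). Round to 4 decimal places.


Weighted contributions p_i * l_i:
  C: (18/80) * 2 = 36/80
  F: (16/80) * 2 = 32/80
  B: (11/80) * 4 = 44/80
  A: (14/80) * 3 = 42/80
  G: (9/80) * 5 = 45/80
  H: (12/80) * 3 = 36/80
Sum = (36 + 32 + 44 + 42 + 45 + 36)/80 = 235/80

L = 235/80 = 2.9375 bits/symbol


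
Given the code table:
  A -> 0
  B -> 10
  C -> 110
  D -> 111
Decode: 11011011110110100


Decoding:
110 -> C
110 -> C
111 -> D
10 -> B
110 -> C
10 -> B
0 -> A


Result: CCDBCBA


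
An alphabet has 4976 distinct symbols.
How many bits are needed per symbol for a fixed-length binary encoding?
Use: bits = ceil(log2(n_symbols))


log2(4976) = 12.2808
Bracket: 2^12 = 4096 < 4976 <= 2^13 = 8192
So ceil(log2(4976)) = 13

bits = ceil(log2(4976)) = ceil(12.2808) = 13 bits


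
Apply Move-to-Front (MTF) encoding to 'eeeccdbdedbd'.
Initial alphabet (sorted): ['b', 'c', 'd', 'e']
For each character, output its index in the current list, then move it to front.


MTF encoding:
'e': index 3 in ['b', 'c', 'd', 'e'] -> ['e', 'b', 'c', 'd']
'e': index 0 in ['e', 'b', 'c', 'd'] -> ['e', 'b', 'c', 'd']
'e': index 0 in ['e', 'b', 'c', 'd'] -> ['e', 'b', 'c', 'd']
'c': index 2 in ['e', 'b', 'c', 'd'] -> ['c', 'e', 'b', 'd']
'c': index 0 in ['c', 'e', 'b', 'd'] -> ['c', 'e', 'b', 'd']
'd': index 3 in ['c', 'e', 'b', 'd'] -> ['d', 'c', 'e', 'b']
'b': index 3 in ['d', 'c', 'e', 'b'] -> ['b', 'd', 'c', 'e']
'd': index 1 in ['b', 'd', 'c', 'e'] -> ['d', 'b', 'c', 'e']
'e': index 3 in ['d', 'b', 'c', 'e'] -> ['e', 'd', 'b', 'c']
'd': index 1 in ['e', 'd', 'b', 'c'] -> ['d', 'e', 'b', 'c']
'b': index 2 in ['d', 'e', 'b', 'c'] -> ['b', 'd', 'e', 'c']
'd': index 1 in ['b', 'd', 'e', 'c'] -> ['d', 'b', 'e', 'c']


Output: [3, 0, 0, 2, 0, 3, 3, 1, 3, 1, 2, 1]


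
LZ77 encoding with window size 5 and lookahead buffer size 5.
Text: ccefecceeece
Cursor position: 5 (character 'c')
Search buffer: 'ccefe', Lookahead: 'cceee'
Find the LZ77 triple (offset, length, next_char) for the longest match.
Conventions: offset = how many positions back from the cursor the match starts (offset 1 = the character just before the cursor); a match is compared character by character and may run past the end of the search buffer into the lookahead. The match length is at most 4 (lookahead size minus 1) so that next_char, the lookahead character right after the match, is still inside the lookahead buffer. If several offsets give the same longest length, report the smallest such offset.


Try each offset into the search buffer:
  offset=1 (pos 4, char 'e'): match length 0
  offset=2 (pos 3, char 'f'): match length 0
  offset=3 (pos 2, char 'e'): match length 0
  offset=4 (pos 1, char 'c'): match length 1
  offset=5 (pos 0, char 'c'): match length 3
Longest match has length 3 at offset 5.
next_char = character at position 5 + 3 = 8 -> 'e'

Best match: offset=5, length=3 (matching 'cce' starting at position 0)
LZ77 triple: (5, 3, 'e')


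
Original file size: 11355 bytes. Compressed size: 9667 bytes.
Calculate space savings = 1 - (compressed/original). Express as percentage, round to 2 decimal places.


ratio = compressed/original = 9667/11355 = 0.851343
savings = 1 - ratio = 1 - 0.851343 = 0.148657
as a percentage: 0.148657 * 100 = 14.87%

Space savings = 1 - 9667/11355 = 14.87%


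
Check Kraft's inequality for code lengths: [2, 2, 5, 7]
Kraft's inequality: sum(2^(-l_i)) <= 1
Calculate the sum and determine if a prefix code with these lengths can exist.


Sum = 2^(-2) + 2^(-2) + 2^(-5) + 2^(-7)
    = 0.25 + 0.25 + 0.03125 + 0.0078125
    = 69/128 = 0.5390625
Since 0.5390625 <= 1, Kraft's inequality IS satisfied.
A prefix code with these lengths CAN exist.

Kraft sum = 0.5390625. Satisfied.


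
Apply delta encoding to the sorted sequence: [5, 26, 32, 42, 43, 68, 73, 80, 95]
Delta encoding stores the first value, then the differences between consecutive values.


First value: 5
Deltas:
  26 - 5 = 21
  32 - 26 = 6
  42 - 32 = 10
  43 - 42 = 1
  68 - 43 = 25
  73 - 68 = 5
  80 - 73 = 7
  95 - 80 = 15


Delta encoded: [5, 21, 6, 10, 1, 25, 5, 7, 15]


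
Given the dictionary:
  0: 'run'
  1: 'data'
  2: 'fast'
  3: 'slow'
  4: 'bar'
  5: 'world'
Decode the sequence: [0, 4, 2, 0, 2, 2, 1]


Look up each index in the dictionary:
  0 -> 'run'
  4 -> 'bar'
  2 -> 'fast'
  0 -> 'run'
  2 -> 'fast'
  2 -> 'fast'
  1 -> 'data'

Decoded: "run bar fast run fast fast data"


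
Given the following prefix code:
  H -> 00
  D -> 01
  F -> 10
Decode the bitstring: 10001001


Decoding step by step:
Bits 10 -> F
Bits 00 -> H
Bits 10 -> F
Bits 01 -> D


Decoded message: FHFD


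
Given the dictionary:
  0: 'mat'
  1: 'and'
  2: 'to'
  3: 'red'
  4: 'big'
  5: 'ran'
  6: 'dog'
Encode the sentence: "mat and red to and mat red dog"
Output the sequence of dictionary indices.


Look up each word in the dictionary:
  'mat' -> 0
  'and' -> 1
  'red' -> 3
  'to' -> 2
  'and' -> 1
  'mat' -> 0
  'red' -> 3
  'dog' -> 6

Encoded: [0, 1, 3, 2, 1, 0, 3, 6]


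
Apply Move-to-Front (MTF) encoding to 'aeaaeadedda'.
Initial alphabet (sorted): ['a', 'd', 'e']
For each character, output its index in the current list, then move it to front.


MTF encoding:
'a': index 0 in ['a', 'd', 'e'] -> ['a', 'd', 'e']
'e': index 2 in ['a', 'd', 'e'] -> ['e', 'a', 'd']
'a': index 1 in ['e', 'a', 'd'] -> ['a', 'e', 'd']
'a': index 0 in ['a', 'e', 'd'] -> ['a', 'e', 'd']
'e': index 1 in ['a', 'e', 'd'] -> ['e', 'a', 'd']
'a': index 1 in ['e', 'a', 'd'] -> ['a', 'e', 'd']
'd': index 2 in ['a', 'e', 'd'] -> ['d', 'a', 'e']
'e': index 2 in ['d', 'a', 'e'] -> ['e', 'd', 'a']
'd': index 1 in ['e', 'd', 'a'] -> ['d', 'e', 'a']
'd': index 0 in ['d', 'e', 'a'] -> ['d', 'e', 'a']
'a': index 2 in ['d', 'e', 'a'] -> ['a', 'd', 'e']


Output: [0, 2, 1, 0, 1, 1, 2, 2, 1, 0, 2]


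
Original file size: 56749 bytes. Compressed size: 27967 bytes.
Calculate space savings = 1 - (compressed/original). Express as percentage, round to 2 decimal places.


ratio = compressed/original = 27967/56749 = 0.492819
savings = 1 - ratio = 1 - 0.492819 = 0.507181
as a percentage: 0.507181 * 100 = 50.72%

Space savings = 1 - 27967/56749 = 50.72%


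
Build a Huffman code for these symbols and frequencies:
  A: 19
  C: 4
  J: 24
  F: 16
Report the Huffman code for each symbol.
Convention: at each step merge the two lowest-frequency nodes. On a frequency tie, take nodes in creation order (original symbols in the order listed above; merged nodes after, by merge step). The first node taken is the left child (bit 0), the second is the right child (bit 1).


Huffman tree construction:
Step 1: Merge C(4) + F(16) = 20
Step 2: Merge A(19) + (C+F)(20) = 39
Step 3: Merge J(24) + (A+(C+F))(39) = 63
Read each symbol's code off the tree from the root (left child = 0, right child = 1).

Codes:
  A: 10 (length 2)
  C: 110 (length 3)
  J: 0 (length 1)
  F: 111 (length 3)
Average code length: 122/63 = 1.9365 bits/symbol


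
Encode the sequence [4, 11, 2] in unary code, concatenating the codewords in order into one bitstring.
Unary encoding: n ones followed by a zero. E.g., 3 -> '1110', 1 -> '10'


Encode each number as n ones followed by a terminating 0:
  4 -> 11110 (5 bits)
  11 -> 111111111110 (12 bits)
  2 -> 110 (3 bits)
Total length = 5 + 12 + 3 = 20 bits.

Unary([4, 11, 2]) = 11110111111111110110 (20 bits)


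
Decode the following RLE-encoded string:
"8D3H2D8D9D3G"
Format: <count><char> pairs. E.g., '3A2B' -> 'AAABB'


Expanding each <count><char> pair:
  8D -> 'DDDDDDDD'
  3H -> 'HHH'
  2D -> 'DD'
  8D -> 'DDDDDDDD'
  9D -> 'DDDDDDDDD'
  3G -> 'GGG'

Decoded = DDDDDDDDHHHDDDDDDDDDDDDDDDDDDDGGG


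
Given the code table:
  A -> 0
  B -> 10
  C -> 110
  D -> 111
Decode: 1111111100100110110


Decoding:
111 -> D
111 -> D
110 -> C
0 -> A
10 -> B
0 -> A
110 -> C
110 -> C


Result: DDCABACC


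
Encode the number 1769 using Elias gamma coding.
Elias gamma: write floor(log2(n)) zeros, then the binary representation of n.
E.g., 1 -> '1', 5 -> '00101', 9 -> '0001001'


num_bits = floor(log2(1769)) + 1 = 11
leading_zeros = num_bits - 1 = 10
binary(1769) = 11011101001

Elias gamma(1769) = '0000000000' + '11011101001' = 000000000011011101001 (21 bits)


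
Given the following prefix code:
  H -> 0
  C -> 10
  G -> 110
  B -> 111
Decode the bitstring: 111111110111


Decoding step by step:
Bits 111 -> B
Bits 111 -> B
Bits 110 -> G
Bits 111 -> B


Decoded message: BBGB


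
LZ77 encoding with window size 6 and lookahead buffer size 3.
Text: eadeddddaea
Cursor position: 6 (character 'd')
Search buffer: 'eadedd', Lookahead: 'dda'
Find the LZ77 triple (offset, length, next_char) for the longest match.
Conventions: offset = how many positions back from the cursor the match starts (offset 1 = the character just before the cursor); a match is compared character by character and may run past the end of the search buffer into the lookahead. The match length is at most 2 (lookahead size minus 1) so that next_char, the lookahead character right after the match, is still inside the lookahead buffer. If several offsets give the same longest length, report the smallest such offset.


Try each offset into the search buffer:
  offset=1 (pos 5, char 'd'): match length 2
  offset=2 (pos 4, char 'd'): match length 2
  offset=3 (pos 3, char 'e'): match length 0
  offset=4 (pos 2, char 'd'): match length 1
  offset=5 (pos 1, char 'a'): match length 0
  offset=6 (pos 0, char 'e'): match length 0
Longest match has length 2, found at offsets 1, 2; take the smallest, offset 1.
next_char = character at position 6 + 2 = 8 -> 'a'

Best match: offset=1, length=2 (matching 'dd' starting at position 5)
LZ77 triple: (1, 2, 'a')


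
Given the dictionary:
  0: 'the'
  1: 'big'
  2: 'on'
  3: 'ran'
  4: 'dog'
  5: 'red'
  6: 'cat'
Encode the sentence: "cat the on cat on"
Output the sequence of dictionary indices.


Look up each word in the dictionary:
  'cat' -> 6
  'the' -> 0
  'on' -> 2
  'cat' -> 6
  'on' -> 2

Encoded: [6, 0, 2, 6, 2]


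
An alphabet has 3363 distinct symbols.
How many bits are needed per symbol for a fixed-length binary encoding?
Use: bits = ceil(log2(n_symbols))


log2(3363) = 11.7155
Bracket: 2^11 = 2048 < 3363 <= 2^12 = 4096
So ceil(log2(3363)) = 12

bits = ceil(log2(3363)) = ceil(11.7155) = 12 bits


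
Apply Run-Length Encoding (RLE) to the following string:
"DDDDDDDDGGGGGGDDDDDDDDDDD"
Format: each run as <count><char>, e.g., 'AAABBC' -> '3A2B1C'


Scanning runs left to right:
  i=0: run of 'D' x 8 -> '8D'
  i=8: run of 'G' x 6 -> '6G'
  i=14: run of 'D' x 11 -> '11D'

RLE = 8D6G11D


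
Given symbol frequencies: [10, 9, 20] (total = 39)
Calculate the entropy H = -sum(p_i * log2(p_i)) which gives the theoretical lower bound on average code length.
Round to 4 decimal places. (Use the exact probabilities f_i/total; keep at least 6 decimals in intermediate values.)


Per-symbol terms -p_i * log2(p_i) with p_i = f_i/39:
  p = 10/39 = 0.256410: log2(p) = -1.963474, -p*log2(p) = 0.503455
  p = 9/39 = 0.230769: log2(p) = -2.115477, -p*log2(p) = 0.488187
  p = 20/39 = 0.512821: log2(p) = -0.963474, -p*log2(p) = 0.494089
H = 0.503455 + 0.488187 + 0.494089 = 1.485731

H = 1.4857 bits/symbol


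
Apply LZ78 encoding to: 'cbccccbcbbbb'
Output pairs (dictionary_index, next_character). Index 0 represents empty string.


LZ78 encoding steps:
Dictionary: {0: ''}
Step 1: w='' (idx 0), next='c' -> output (0, 'c'), add 'c' as idx 1
Step 2: w='' (idx 0), next='b' -> output (0, 'b'), add 'b' as idx 2
Step 3: w='c' (idx 1), next='c' -> output (1, 'c'), add 'cc' as idx 3
Step 4: w='cc' (idx 3), next='b' -> output (3, 'b'), add 'ccb' as idx 4
Step 5: w='c' (idx 1), next='b' -> output (1, 'b'), add 'cb' as idx 5
Step 6: w='b' (idx 2), next='b' -> output (2, 'b'), add 'bb' as idx 6
Step 7: w='b' (idx 2), end of input -> output (2, '')


Encoded: [(0, 'c'), (0, 'b'), (1, 'c'), (3, 'b'), (1, 'b'), (2, 'b'), (2, '')]


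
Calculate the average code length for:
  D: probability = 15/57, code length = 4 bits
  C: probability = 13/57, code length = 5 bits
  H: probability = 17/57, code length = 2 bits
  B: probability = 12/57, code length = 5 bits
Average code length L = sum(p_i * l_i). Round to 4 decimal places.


Weighted contributions p_i * l_i:
  D: (15/57) * 4 = 60/57
  C: (13/57) * 5 = 65/57
  H: (17/57) * 2 = 34/57
  B: (12/57) * 5 = 60/57
Sum = (60 + 65 + 34 + 60)/57 = 219/57

L = 219/57 = 3.8421 bits/symbol


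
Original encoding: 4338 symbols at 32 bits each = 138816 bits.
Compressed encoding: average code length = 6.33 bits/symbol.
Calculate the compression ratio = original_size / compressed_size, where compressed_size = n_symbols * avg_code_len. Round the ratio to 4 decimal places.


original_size = n_symbols * orig_bits = 4338 * 32 = 138816 bits
compressed_size = n_symbols * avg_code_len = 4338 * 6.33 = 27459.54 bits
ratio = original_size / compressed_size = 138816 / 27459.54 = 5.0553

Compression ratio = 5.0553


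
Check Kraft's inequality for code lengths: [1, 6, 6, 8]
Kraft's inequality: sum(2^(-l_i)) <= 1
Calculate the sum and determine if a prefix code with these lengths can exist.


Sum = 2^(-1) + 2^(-6) + 2^(-6) + 2^(-8)
    = 0.5 + 0.015625 + 0.015625 + 0.00390625
    = 137/256 = 0.53515625
Since 0.53515625 <= 1, Kraft's inequality IS satisfied.
A prefix code with these lengths CAN exist.

Kraft sum = 0.53515625. Satisfied.


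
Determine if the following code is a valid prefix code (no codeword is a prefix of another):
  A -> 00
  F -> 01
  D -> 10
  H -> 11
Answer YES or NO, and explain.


Checking each pair (does one codeword prefix another?):
  A='00' vs F='01': no prefix
  A='00' vs D='10': no prefix
  A='00' vs H='11': no prefix
  F='01' vs A='00': no prefix
  F='01' vs D='10': no prefix
  F='01' vs H='11': no prefix
  D='10' vs A='00': no prefix
  D='10' vs F='01': no prefix
  D='10' vs H='11': no prefix
  H='11' vs A='00': no prefix
  H='11' vs F='01': no prefix
  H='11' vs D='10': no prefix
No violation found over all pairs.

YES -- this is a valid prefix code. No codeword is a prefix of any other codeword.


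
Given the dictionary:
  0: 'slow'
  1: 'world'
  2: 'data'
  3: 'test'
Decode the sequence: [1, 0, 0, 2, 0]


Look up each index in the dictionary:
  1 -> 'world'
  0 -> 'slow'
  0 -> 'slow'
  2 -> 'data'
  0 -> 'slow'

Decoded: "world slow slow data slow"


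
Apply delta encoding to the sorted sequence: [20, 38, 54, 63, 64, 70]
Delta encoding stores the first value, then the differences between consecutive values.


First value: 20
Deltas:
  38 - 20 = 18
  54 - 38 = 16
  63 - 54 = 9
  64 - 63 = 1
  70 - 64 = 6


Delta encoded: [20, 18, 16, 9, 1, 6]


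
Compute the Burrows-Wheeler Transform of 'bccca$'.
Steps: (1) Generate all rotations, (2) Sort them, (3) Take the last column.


Rotations (sorted):
  0: $bccca -> last char: a
  1: a$bccc -> last char: c
  2: bccca$ -> last char: $
  3: ca$bcc -> last char: c
  4: cca$bc -> last char: c
  5: ccca$b -> last char: b


BWT = ac$ccb


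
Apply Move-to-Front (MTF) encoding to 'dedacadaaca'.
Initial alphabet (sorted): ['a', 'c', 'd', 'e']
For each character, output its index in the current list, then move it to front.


MTF encoding:
'd': index 2 in ['a', 'c', 'd', 'e'] -> ['d', 'a', 'c', 'e']
'e': index 3 in ['d', 'a', 'c', 'e'] -> ['e', 'd', 'a', 'c']
'd': index 1 in ['e', 'd', 'a', 'c'] -> ['d', 'e', 'a', 'c']
'a': index 2 in ['d', 'e', 'a', 'c'] -> ['a', 'd', 'e', 'c']
'c': index 3 in ['a', 'd', 'e', 'c'] -> ['c', 'a', 'd', 'e']
'a': index 1 in ['c', 'a', 'd', 'e'] -> ['a', 'c', 'd', 'e']
'd': index 2 in ['a', 'c', 'd', 'e'] -> ['d', 'a', 'c', 'e']
'a': index 1 in ['d', 'a', 'c', 'e'] -> ['a', 'd', 'c', 'e']
'a': index 0 in ['a', 'd', 'c', 'e'] -> ['a', 'd', 'c', 'e']
'c': index 2 in ['a', 'd', 'c', 'e'] -> ['c', 'a', 'd', 'e']
'a': index 1 in ['c', 'a', 'd', 'e'] -> ['a', 'c', 'd', 'e']


Output: [2, 3, 1, 2, 3, 1, 2, 1, 0, 2, 1]


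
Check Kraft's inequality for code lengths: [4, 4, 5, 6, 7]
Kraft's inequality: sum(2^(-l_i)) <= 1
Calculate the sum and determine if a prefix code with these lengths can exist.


Sum = 2^(-4) + 2^(-4) + 2^(-5) + 2^(-6) + 2^(-7)
    = 0.0625 + 0.0625 + 0.03125 + 0.015625 + 0.0078125
    = 23/128 = 0.1796875
Since 0.1796875 <= 1, Kraft's inequality IS satisfied.
A prefix code with these lengths CAN exist.

Kraft sum = 0.1796875. Satisfied.


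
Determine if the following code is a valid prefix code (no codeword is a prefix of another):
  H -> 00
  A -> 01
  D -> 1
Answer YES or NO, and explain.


Checking each pair (does one codeword prefix another?):
  H='00' vs A='01': no prefix
  H='00' vs D='1': no prefix
  A='01' vs H='00': no prefix
  A='01' vs D='1': no prefix
  D='1' vs H='00': no prefix
  D='1' vs A='01': no prefix
No violation found over all pairs.

YES -- this is a valid prefix code. No codeword is a prefix of any other codeword.


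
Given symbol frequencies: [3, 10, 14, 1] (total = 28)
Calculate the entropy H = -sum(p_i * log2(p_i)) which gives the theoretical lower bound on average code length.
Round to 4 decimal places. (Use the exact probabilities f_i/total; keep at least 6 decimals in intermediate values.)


Per-symbol terms -p_i * log2(p_i) with p_i = f_i/28:
  p = 3/28 = 0.107143: log2(p) = -3.222392, -p*log2(p) = 0.345256
  p = 10/28 = 0.357143: log2(p) = -1.485427, -p*log2(p) = 0.530510
  p = 14/28 = 0.500000: log2(p) = -1.000000, -p*log2(p) = 0.500000
  p = 1/28 = 0.035714: log2(p) = -4.807355, -p*log2(p) = 0.171691
H = 0.345256 + 0.530510 + 0.500000 + 0.171691 = 1.547457

H = 1.5475 bits/symbol


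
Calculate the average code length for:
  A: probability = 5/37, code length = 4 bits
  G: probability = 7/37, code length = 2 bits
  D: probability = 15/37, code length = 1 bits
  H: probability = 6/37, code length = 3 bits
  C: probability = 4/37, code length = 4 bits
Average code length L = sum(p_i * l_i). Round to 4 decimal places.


Weighted contributions p_i * l_i:
  A: (5/37) * 4 = 20/37
  G: (7/37) * 2 = 14/37
  D: (15/37) * 1 = 15/37
  H: (6/37) * 3 = 18/37
  C: (4/37) * 4 = 16/37
Sum = (20 + 14 + 15 + 18 + 16)/37 = 83/37

L = 83/37 = 2.2432 bits/symbol


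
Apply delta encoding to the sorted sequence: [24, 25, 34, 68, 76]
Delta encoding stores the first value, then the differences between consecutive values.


First value: 24
Deltas:
  25 - 24 = 1
  34 - 25 = 9
  68 - 34 = 34
  76 - 68 = 8


Delta encoded: [24, 1, 9, 34, 8]


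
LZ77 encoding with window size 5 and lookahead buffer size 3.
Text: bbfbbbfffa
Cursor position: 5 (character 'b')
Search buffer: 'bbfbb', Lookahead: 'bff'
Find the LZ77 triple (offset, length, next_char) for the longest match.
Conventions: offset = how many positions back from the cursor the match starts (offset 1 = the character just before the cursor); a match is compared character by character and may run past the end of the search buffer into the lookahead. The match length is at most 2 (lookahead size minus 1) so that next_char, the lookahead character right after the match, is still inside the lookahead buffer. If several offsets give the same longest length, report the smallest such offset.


Try each offset into the search buffer:
  offset=1 (pos 4, char 'b'): match length 1
  offset=2 (pos 3, char 'b'): match length 1
  offset=3 (pos 2, char 'f'): match length 0
  offset=4 (pos 1, char 'b'): match length 2
  offset=5 (pos 0, char 'b'): match length 1
Longest match has length 2 at offset 4.
next_char = character at position 5 + 2 = 7 -> 'f'

Best match: offset=4, length=2 (matching 'bf' starting at position 1)
LZ77 triple: (4, 2, 'f')


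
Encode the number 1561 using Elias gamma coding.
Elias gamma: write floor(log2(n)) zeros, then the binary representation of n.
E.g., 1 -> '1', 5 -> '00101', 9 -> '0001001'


num_bits = floor(log2(1561)) + 1 = 11
leading_zeros = num_bits - 1 = 10
binary(1561) = 11000011001

Elias gamma(1561) = '0000000000' + '11000011001' = 000000000011000011001 (21 bits)


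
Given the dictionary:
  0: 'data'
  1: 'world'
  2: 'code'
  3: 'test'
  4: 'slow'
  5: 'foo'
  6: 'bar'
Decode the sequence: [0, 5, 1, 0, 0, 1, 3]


Look up each index in the dictionary:
  0 -> 'data'
  5 -> 'foo'
  1 -> 'world'
  0 -> 'data'
  0 -> 'data'
  1 -> 'world'
  3 -> 'test'

Decoded: "data foo world data data world test"


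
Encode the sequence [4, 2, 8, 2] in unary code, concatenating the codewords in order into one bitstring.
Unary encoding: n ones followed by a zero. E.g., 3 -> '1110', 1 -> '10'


Encode each number as n ones followed by a terminating 0:
  4 -> 11110 (5 bits)
  2 -> 110 (3 bits)
  8 -> 111111110 (9 bits)
  2 -> 110 (3 bits)
Total length = 5 + 3 + 9 + 3 = 20 bits.

Unary([4, 2, 8, 2]) = 11110110111111110110 (20 bits)


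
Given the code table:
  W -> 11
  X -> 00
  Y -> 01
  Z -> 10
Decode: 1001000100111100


Decoding:
10 -> Z
01 -> Y
00 -> X
01 -> Y
00 -> X
11 -> W
11 -> W
00 -> X


Result: ZYXYXWWX


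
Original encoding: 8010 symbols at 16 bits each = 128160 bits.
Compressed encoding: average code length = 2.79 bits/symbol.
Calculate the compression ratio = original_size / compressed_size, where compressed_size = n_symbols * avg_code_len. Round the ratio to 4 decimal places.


original_size = n_symbols * orig_bits = 8010 * 16 = 128160 bits
compressed_size = n_symbols * avg_code_len = 8010 * 2.79 = 22347.9 bits
ratio = original_size / compressed_size = 128160 / 22347.9 = 5.7348

Compression ratio = 5.7348


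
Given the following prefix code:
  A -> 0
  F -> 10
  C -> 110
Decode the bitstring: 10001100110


Decoding step by step:
Bits 10 -> F
Bits 0 -> A
Bits 0 -> A
Bits 110 -> C
Bits 0 -> A
Bits 110 -> C


Decoded message: FAACAC


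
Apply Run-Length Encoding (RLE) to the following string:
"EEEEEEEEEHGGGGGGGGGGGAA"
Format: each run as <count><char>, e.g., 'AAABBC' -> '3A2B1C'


Scanning runs left to right:
  i=0: run of 'E' x 9 -> '9E'
  i=9: run of 'H' x 1 -> '1H'
  i=10: run of 'G' x 11 -> '11G'
  i=21: run of 'A' x 2 -> '2A'

RLE = 9E1H11G2A


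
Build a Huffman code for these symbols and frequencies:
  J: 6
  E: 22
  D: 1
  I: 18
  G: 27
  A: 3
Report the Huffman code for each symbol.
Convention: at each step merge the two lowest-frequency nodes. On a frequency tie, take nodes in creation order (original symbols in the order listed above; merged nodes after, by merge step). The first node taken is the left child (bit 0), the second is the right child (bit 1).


Huffman tree construction:
Step 1: Merge D(1) + A(3) = 4
Step 2: Merge (D+A)(4) + J(6) = 10
Step 3: Merge ((D+A)+J)(10) + I(18) = 28
Step 4: Merge E(22) + G(27) = 49
Step 5: Merge (((D+A)+J)+I)(28) + (E+G)(49) = 77
Read each symbol's code off the tree from the root (left child = 0, right child = 1).

Codes:
  J: 001 (length 3)
  E: 10 (length 2)
  D: 0000 (length 4)
  I: 01 (length 2)
  G: 11 (length 2)
  A: 0001 (length 4)
Average code length: 168/77 = 2.1818 bits/symbol


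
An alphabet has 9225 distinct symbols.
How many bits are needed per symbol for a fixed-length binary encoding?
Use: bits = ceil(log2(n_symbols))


log2(9225) = 13.1713
Bracket: 2^13 = 8192 < 9225 <= 2^14 = 16384
So ceil(log2(9225)) = 14

bits = ceil(log2(9225)) = ceil(13.1713) = 14 bits


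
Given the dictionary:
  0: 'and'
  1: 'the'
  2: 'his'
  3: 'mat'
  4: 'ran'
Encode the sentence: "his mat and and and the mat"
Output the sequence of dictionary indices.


Look up each word in the dictionary:
  'his' -> 2
  'mat' -> 3
  'and' -> 0
  'and' -> 0
  'and' -> 0
  'the' -> 1
  'mat' -> 3

Encoded: [2, 3, 0, 0, 0, 1, 3]


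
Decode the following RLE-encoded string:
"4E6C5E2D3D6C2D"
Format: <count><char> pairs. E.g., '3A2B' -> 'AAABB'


Expanding each <count><char> pair:
  4E -> 'EEEE'
  6C -> 'CCCCCC'
  5E -> 'EEEEE'
  2D -> 'DD'
  3D -> 'DDD'
  6C -> 'CCCCCC'
  2D -> 'DD'

Decoded = EEEECCCCCCEEEEEDDDDDCCCCCCDD


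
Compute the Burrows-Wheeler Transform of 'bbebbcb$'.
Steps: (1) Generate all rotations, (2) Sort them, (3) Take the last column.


Rotations (sorted):
  0: $bbebbcb -> last char: b
  1: b$bbebbc -> last char: c
  2: bbcb$bbe -> last char: e
  3: bbebbcb$ -> last char: $
  4: bcb$bbeb -> last char: b
  5: bebbcb$b -> last char: b
  6: cb$bbebb -> last char: b
  7: ebbcb$bb -> last char: b


BWT = bce$bbbb


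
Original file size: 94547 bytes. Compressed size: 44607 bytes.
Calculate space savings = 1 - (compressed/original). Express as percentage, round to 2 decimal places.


ratio = compressed/original = 44607/94547 = 0.471797
savings = 1 - ratio = 1 - 0.471797 = 0.528203
as a percentage: 0.528203 * 100 = 52.82%

Space savings = 1 - 44607/94547 = 52.82%


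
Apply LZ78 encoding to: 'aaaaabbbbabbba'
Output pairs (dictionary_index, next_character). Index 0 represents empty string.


LZ78 encoding steps:
Dictionary: {0: ''}
Step 1: w='' (idx 0), next='a' -> output (0, 'a'), add 'a' as idx 1
Step 2: w='a' (idx 1), next='a' -> output (1, 'a'), add 'aa' as idx 2
Step 3: w='aa' (idx 2), next='b' -> output (2, 'b'), add 'aab' as idx 3
Step 4: w='' (idx 0), next='b' -> output (0, 'b'), add 'b' as idx 4
Step 5: w='b' (idx 4), next='b' -> output (4, 'b'), add 'bb' as idx 5
Step 6: w='a' (idx 1), next='b' -> output (1, 'b'), add 'ab' as idx 6
Step 7: w='bb' (idx 5), next='a' -> output (5, 'a'), add 'bba' as idx 7


Encoded: [(0, 'a'), (1, 'a'), (2, 'b'), (0, 'b'), (4, 'b'), (1, 'b'), (5, 'a')]


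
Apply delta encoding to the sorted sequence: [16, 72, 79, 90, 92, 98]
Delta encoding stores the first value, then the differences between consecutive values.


First value: 16
Deltas:
  72 - 16 = 56
  79 - 72 = 7
  90 - 79 = 11
  92 - 90 = 2
  98 - 92 = 6


Delta encoded: [16, 56, 7, 11, 2, 6]


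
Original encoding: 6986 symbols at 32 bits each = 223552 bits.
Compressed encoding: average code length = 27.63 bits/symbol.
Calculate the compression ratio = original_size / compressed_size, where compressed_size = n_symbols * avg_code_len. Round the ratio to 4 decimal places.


original_size = n_symbols * orig_bits = 6986 * 32 = 223552 bits
compressed_size = n_symbols * avg_code_len = 6986 * 27.63 = 193023.18 bits
ratio = original_size / compressed_size = 223552 / 193023.18 = 1.1582

Compression ratio = 1.1582


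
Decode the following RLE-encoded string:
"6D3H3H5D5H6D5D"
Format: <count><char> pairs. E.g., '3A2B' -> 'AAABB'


Expanding each <count><char> pair:
  6D -> 'DDDDDD'
  3H -> 'HHH'
  3H -> 'HHH'
  5D -> 'DDDDD'
  5H -> 'HHHHH'
  6D -> 'DDDDDD'
  5D -> 'DDDDD'

Decoded = DDDDDDHHHHHHDDDDDHHHHHDDDDDDDDDDD


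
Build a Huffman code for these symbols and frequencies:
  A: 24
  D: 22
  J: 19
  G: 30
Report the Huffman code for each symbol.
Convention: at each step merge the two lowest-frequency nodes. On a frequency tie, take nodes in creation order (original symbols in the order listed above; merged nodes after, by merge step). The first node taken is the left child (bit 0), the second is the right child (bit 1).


Huffman tree construction:
Step 1: Merge J(19) + D(22) = 41
Step 2: Merge A(24) + G(30) = 54
Step 3: Merge (J+D)(41) + (A+G)(54) = 95
Read each symbol's code off the tree from the root (left child = 0, right child = 1).

Codes:
  A: 10 (length 2)
  D: 01 (length 2)
  J: 00 (length 2)
  G: 11 (length 2)
Average code length: 190/95 = 2.0000 bits/symbol
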